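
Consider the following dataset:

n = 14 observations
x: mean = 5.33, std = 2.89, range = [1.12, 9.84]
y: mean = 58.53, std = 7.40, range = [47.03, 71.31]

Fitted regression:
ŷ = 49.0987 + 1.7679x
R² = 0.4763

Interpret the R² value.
About 47.63% of the variability in y is accounted for by the regression on x (R² = 0.4763) — a moderate linear fit.

The coefficient of determination R² is the fraction of the total variation in y that the fitted line accounts for.

Here R² = 0.4763:
- Explained: 47.63% of the variation in y
- Unexplained (residual): 100% − 47.63% = 52.37%
- Rule of thumb (below 0.3 weak; 0.3 to below 0.7 moderate; 0.7 and above strong) → moderate

Equivalently, for simple linear regression R² = r², so |r| = √0.4763 ≈ 0.6901.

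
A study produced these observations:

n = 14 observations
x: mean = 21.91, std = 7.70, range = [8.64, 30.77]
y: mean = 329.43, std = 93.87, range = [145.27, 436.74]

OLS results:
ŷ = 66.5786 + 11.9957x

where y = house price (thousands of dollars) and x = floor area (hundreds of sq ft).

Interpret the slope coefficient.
For each additional hundred sq ft of floor area, predicted house price increases by approximately 11.9957 thousand dollars.

β₁ = 11.9957 is the change in predicted house price (thousand dollars) per additional hundred sq ft of floor area.

Interpretation:
- Floor area up by 1 hundred sq ft → predicted house price increases by 11.9957 thousand dollars
- This is a linear approximation: the same per-unit change is assumed across the whole observed x range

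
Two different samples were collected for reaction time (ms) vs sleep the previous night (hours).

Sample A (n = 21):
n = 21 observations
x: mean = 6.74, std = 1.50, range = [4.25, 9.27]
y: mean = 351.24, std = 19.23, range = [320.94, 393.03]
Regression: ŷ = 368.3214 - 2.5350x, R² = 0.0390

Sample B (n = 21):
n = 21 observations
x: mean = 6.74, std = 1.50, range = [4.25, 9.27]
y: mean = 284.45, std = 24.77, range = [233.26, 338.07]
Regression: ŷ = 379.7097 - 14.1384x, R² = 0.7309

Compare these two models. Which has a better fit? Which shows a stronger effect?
Model B has the better fit (R² = 0.7309 vs 0.0390). Model B shows the stronger effect (|β₁| = 14.1384 vs 2.5350).

Model Comparison:

Fit — compare R²:
- Model A: R² = 0.0390 → 3.90% of variance in reaction time explained
- Model B: R² = 0.7309 → 73.09% of variance in reaction time explained
- 0.7309 > 0.0390 → Model B has the better fit

Strength of effect — compare |β₁|:
- Model A: β₁ = -2.5350 → predicted reaction time falls 2.5350 ms per additional hour of sleep
- Model B: β₁ = -14.1384 → predicted reaction time falls 14.1384 ms per additional hour of sleep
- |-2.5350| < |-14.1384| → Model B shows the stronger marginal effect

Notes:
- R² measures how tightly points cluster around the line; β₁ measures how steep the line is — they answer different questions.
- The two samples could reflect different populations, time periods, or measurement quality.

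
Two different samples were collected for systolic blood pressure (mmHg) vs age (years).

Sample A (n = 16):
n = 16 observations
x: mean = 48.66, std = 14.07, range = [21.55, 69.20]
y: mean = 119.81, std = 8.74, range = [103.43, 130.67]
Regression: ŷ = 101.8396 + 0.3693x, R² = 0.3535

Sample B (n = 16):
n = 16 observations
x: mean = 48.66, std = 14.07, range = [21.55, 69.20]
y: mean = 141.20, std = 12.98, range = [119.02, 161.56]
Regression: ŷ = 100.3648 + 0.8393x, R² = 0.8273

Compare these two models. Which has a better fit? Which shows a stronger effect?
Model B has the better fit (R² = 0.8273 vs 0.3535). Model B shows the stronger effect (|β₁| = 0.8393 vs 0.3693).

Model Comparison:

Goodness of fit (R²):
- Model A: R² = 0.3535 → 35.35% of variance in blood pressure explained
- Model B: R² = 0.8273 → 82.73% of variance in blood pressure explained
- 0.8273 > 0.3535 → Model B has the better fit

Effect size (slope magnitude):
- Model A: β₁ = 0.3693 → predicted blood pressure rises 0.3693 mmHg per additional year of age
- Model B: β₁ = 0.8393 → predicted blood pressure rises 0.8393 mmHg per additional year of age
- |0.3693| < |0.8393| → Model B shows the stronger marginal effect

Notes:
- R² measures how tightly points cluster around the line; β₁ measures how steep the line is — they answer different questions.
- A better fit (higher R²) doesn't necessarily mean a more important relationship.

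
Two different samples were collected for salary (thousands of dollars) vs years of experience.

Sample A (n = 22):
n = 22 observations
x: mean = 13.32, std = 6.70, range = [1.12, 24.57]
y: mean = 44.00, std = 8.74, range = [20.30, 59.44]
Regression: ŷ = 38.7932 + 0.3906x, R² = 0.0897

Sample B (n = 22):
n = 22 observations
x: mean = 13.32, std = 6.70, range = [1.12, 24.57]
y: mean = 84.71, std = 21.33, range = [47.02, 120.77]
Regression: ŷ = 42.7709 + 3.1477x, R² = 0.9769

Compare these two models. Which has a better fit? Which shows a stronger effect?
Model B has the better fit (R² = 0.9769 vs 0.0897). Model B shows the stronger effect (|β₁| = 3.1477 vs 0.3906).

Model Comparison:

Fit — compare R²:
- Model A: R² = 0.0897 → 8.97% of variance in salary explained
- Model B: R² = 0.9769 → 97.69% of variance in salary explained
- 0.9769 > 0.0897 → Model B has the better fit

Strength of effect — compare |β₁|:
- Model A: β₁ = 0.3906 → predicted salary rises 0.3906 thousand dollars per additional year of experience
- Model B: β₁ = 3.1477 → predicted salary rises 3.1477 thousand dollars per additional year of experience
- |0.3906| < |3.1477| → Model B shows the stronger marginal effect

Note: A better fit (higher R²) doesn't necessarily mean a more important relationship.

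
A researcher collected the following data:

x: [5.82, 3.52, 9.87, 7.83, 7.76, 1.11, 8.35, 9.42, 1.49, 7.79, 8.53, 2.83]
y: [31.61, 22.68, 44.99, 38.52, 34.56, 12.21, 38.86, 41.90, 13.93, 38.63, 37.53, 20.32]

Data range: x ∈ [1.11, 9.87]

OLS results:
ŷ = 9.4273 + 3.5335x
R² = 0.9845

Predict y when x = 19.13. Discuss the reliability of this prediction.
ŷ = 77.0232, but this is extrapolation (above the data range [1.11, 9.87]) and may be unreliable.

Prediction calculation:
ŷ = 9.4273 + 3.5335 × 19.13
ŷ = 77.0232

Reliability:
- Data range: x ∈ [1.11, 9.87]
- Prediction point: x = 19.13 is 9.26 units above the observed range → this is EXTRAPOLATION, not interpolation

Why that matters here:
- Real relationships often flatten, saturate, or turn nonlinear at extremes
- The linear relationship may not hold outside the observed range
- There are no observations near this x to validate the fitted line there

Report the number if required, but flag clearly that it is an extrapolation.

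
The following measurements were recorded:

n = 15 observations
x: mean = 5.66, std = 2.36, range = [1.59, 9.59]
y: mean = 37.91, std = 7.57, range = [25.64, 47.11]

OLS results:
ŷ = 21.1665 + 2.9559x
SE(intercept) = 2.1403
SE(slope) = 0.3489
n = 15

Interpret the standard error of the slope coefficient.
SE(β̂₁) = 0.3489 is the estimated standard deviation of the slope estimate across repeated samples; relative to β̂₁ = 2.9559 that is 11.8%, a precise estimate.

SE(β̂₁) = 0.3489 says: if we drew many samples of n = 15 from the same population and refit each time, the fitted slopes would scatter with a standard deviation of roughly 0.3489 around the true β₁.

Relative precision:
- SE / |β̂₁| = 0.3489 / 2.9559 = 11.8%
- Rule of thumb (under 20%: precise; 20% to under 50%: moderately precise; 50% or more: imprecise) → precise

Rough 95% range (±2 SE): 2.9559 ± 0.6978 → (2.2581, 3.6537).

What drives SE(β̂₁): more residual scatter → larger SE.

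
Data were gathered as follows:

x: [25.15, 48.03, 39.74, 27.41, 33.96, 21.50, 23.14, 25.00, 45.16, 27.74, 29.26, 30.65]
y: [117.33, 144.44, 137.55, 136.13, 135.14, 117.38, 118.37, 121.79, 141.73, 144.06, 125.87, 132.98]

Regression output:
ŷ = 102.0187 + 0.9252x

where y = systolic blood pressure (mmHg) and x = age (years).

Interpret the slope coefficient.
An increase of one year in age is associated with a 0.9252 mmHg increase in predicted blood pressure.

The slope coefficient β₁ = 0.9252 represents the marginal effect of age on blood pressure.

Interpretation:
- Age up by 1 year → predicted blood pressure increases by 0.9252 mmHg
- This is a linear approximation: the same per-unit change is assumed across the whole observed x range
- The sign (+) gives the direction; the magnitude 0.9252 gives the size of the effect per year

(β₀ = 102.0187 is the fitted value at x = 0 and is not part of the slope interpretation.)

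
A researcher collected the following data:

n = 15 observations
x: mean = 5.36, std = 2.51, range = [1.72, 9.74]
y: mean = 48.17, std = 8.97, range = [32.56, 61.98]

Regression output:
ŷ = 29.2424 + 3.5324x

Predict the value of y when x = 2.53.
ŷ = 38.1794

x = 2.53 lies inside the observed range [1.72, 9.74], so the fitted equation applies directly:

ŷ = 29.2424 + 3.5324 × 2.53
ŷ = 29.2424 + 8.9370
ŷ = 38.1794

This is a point prediction; actual observations scatter around it by roughly the residual standard deviation.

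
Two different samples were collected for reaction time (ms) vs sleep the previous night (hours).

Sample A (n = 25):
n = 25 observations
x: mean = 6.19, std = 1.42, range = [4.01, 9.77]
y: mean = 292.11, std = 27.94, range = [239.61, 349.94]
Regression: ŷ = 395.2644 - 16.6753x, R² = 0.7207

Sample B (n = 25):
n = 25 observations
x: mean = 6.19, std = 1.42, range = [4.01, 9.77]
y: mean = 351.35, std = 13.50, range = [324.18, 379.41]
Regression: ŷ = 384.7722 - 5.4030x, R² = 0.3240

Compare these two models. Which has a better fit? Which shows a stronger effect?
Model A has the better fit (R² = 0.7207 vs 0.3240). Model A shows the stronger effect (|β₁| = 16.6753 vs 5.4030).

Model Comparison:

Fit — compare R²:
- Model A: R² = 0.7207 → 72.07% of variance in reaction time explained
- Model B: R² = 0.3240 → 32.40% of variance in reaction time explained
- 0.7207 > 0.3240 → Model A has the better fit

Effect size (slope magnitude):
- Model A: β₁ = -16.6753 → predicted reaction time falls 16.6753 ms per additional hour of sleep
- Model B: β₁ = -5.4030 → predicted reaction time falls 5.4030 ms per additional hour of sleep
- |-16.6753| > |-5.4030| → Model A shows the stronger marginal effect

Notes:
- The two samples could reflect different populations, time periods, or measurement quality.
- R² measures how tightly points cluster around the line; β₁ measures how steep the line is — they answer different questions.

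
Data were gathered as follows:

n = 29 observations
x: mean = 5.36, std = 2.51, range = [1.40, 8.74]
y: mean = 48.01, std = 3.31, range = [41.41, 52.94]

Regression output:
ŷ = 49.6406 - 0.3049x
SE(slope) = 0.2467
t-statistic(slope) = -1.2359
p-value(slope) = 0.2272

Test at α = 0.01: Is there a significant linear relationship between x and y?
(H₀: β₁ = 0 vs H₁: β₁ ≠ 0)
Since p-value = 0.2272 ≥ α = 0.01, fail to reject H₀ — the slope is not significantly different from 0.

Hypothesis test for the slope coefficient:

H₀: β₁ = 0 (no linear relationship)
H₁: β₁ ≠ 0 (linear relationship exists)

Test statistic: t = β̂₁ / SE(β̂₁) = -0.3049 / 0.2467 = -1.2359

The p-value (0.2272) is the probability, under H₀, of a t-statistic at least as extreme as |t| = 1.2359 (two-sided, df = n − 2 = 27).

Decision rule: reject H₀ if p-value < α.
p-value = 0.2272 ≥ α = 0.01 → fail to reject H₀.

There is not sufficient evidence at the 1% significance level to conclude that a linear relationship exists between x and y.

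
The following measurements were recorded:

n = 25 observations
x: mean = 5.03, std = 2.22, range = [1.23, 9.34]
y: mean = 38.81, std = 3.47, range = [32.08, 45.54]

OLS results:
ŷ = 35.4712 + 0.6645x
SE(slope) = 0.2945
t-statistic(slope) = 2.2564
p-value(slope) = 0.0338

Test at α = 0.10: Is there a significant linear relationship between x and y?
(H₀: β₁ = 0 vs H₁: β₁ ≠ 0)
p-value = 0.0338 < α = 0.10, so we reject H₀. The relationship is significant.

Hypothesis test for the slope coefficient:

H₀: β₁ = 0 (no linear relationship)
H₁: β₁ ≠ 0 (linear relationship exists)

Test statistic: t = β̂₁ / SE(β̂₁) = 0.6645 / 0.2945 = 2.2564

The p-value (0.0338) is the probability, under H₀, of a t-statistic at least as extreme as |t| = 2.2564 (two-sided, df = n − 2 = 23).

Decision rule: reject H₀ if p-value < α.
p-value = 0.0338 < α = 0.10 → reject H₀.

At α = 0.10 the data do provide convincing evidence of a nonzero slope.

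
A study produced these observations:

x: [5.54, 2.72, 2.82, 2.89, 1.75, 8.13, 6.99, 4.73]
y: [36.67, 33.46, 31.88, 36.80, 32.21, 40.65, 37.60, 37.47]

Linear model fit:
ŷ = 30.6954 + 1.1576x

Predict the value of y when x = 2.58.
ŷ = 33.6820

To predict y for x = 2.58, substitute into the regression equation:

ŷ = 30.6954 + 1.1576 × 2.58
ŷ = 30.6954 + 2.9866
ŷ = 33.6820

This is the fitted mean response at that x — an individual observation would come with a wider prediction interval.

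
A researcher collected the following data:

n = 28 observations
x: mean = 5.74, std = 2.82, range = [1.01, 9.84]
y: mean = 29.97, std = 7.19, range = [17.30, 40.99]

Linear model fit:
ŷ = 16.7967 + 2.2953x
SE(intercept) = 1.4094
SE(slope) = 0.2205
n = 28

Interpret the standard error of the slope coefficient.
SE(slope) = 0.2205 measures the uncertainty in the estimated slope. The coefficient is estimated precisely (SE/|β̂₁| = 9.6%).

What SE measures:
- The standard error quantifies the sampling variability of the coefficient estimate
- It is the estimated standard deviation of β̂₁ across hypothetical repeated samples of the same size
- Smaller SE → more precise estimate

Relative precision:
- SE / |β̂₁| = 0.2205 / 2.2953 = 9.6%
- Rule of thumb (under 20%: precise; 20% to under 50%: moderately precise; 50% or more: imprecise) → precise

Rough 95% range (±2 SE): 2.2953 ± 0.4410 → (1.8543, 2.7363).

What drives SE(β̂₁): more residual scatter → larger SE; wider spread of x values → smaller SE; larger n (here n = 28) → smaller SE.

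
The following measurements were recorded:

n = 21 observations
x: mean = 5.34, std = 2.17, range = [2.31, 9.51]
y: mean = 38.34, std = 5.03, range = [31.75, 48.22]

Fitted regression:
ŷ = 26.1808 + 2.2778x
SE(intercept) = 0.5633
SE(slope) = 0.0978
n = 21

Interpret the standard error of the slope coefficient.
SE(slope) = 0.0978 measures the uncertainty in the estimated slope. The coefficient is estimated precisely (SE/|β̂₁| = 4.3%).

SE(β̂₁) = s / √Sxx, where s is the residual standard deviation and Sxx = Σ(x − x̄)². It is the yardstick for how far β̂₁ = 2.2778 could plausibly be from the true slope.

Relative precision:
- SE / |β̂₁| = 0.0978 / 2.2778 = 4.3%
- Rule of thumb (under 20%: precise; 20% to under 50%: moderately precise; 50% or more: imprecise) → precise

Rough 95% range (±2 SE): 2.2778 ± 0.1956 → (2.0822, 2.4734).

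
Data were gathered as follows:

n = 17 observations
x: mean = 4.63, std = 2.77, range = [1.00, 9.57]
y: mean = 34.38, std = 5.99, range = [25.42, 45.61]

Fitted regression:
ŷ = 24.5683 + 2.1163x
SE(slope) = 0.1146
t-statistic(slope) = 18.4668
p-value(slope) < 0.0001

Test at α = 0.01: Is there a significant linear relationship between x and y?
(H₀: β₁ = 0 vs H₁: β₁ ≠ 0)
Reject H₀: p-value < 0.0001 < α = 0.01. The linear relationship is significant at the 1% level.

Hypothesis test for the slope coefficient:

H₀: β₁ = 0 (no linear relationship)
H₁: β₁ ≠ 0 (linear relationship exists)

Test statistic: t = β̂₁ / SE(β̂₁) = 2.1163 / 0.1146 = 18.4668

p < 0.0001: how often a slope estimate this far from 0 (in SE units) would arise by chance if β₁ were truly 0.

Decision rule: reject H₀ if p-value < α.
p-value < 0.0001 < α = 0.01 → reject H₀.

There is sufficient evidence at the 1% significance level to conclude that a linear relationship exists between x and y.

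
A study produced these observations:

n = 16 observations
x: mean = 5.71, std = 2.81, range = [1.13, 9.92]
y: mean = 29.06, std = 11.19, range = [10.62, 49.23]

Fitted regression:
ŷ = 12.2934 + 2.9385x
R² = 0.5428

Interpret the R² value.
About 54.28% of the variability in y is accounted for by the regression on x (R² = 0.5428) — a moderate linear fit.

R² = 1 − SS_res/SS_tot compares the residual scatter to the total scatter of y about its mean.

Here R² = 0.5428:
- Explained: 54.28% of the variation in y
- Unexplained (residual): 100% − 54.28% = 45.72%
- Rule of thumb (below 0.3 weak; 0.3 to below 0.7 moderate; 0.7 and above strong) → moderate

Note: R² never decreases when predictors are added, so it should not be used alone to compare models of different size.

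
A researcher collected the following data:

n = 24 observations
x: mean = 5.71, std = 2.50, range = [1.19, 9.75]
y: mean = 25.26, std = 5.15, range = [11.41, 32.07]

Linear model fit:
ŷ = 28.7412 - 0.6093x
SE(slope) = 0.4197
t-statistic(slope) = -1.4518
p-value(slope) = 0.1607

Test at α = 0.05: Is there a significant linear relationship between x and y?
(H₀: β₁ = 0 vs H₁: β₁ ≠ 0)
p-value = 0.1607 ≥ α = 0.05, so we fail to reject H₀. The relationship is not significant.

Hypothesis test for the slope coefficient:

H₀: β₁ = 0 (no linear relationship)
H₁: β₁ ≠ 0 (linear relationship exists)

Test statistic: t = β̂₁ / SE(β̂₁) = -0.6093 / 0.4197 = -1.4518

With df = 22, the two-sided p-value for |t| = 1.4518 is 0.1607.

Decision rule: reject H₀ if p-value < α.
p-value = 0.1607 ≥ α = 0.05 → fail to reject H₀.

Conclusion: the linear association between x and y is not significant at the 5% level.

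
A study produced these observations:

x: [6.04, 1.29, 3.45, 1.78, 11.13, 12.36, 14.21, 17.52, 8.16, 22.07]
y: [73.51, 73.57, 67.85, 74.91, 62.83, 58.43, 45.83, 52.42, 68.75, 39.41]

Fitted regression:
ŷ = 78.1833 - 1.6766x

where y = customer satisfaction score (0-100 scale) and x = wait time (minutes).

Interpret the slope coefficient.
On average, satisfaction score is about 1.6766 points lower for every extra minute of wait time.

The slope β₁ = -1.6766 gives the rate at which the fitted satisfaction score changes with wait time.

Interpretation:
- Wait time up by 1 minute → predicted satisfaction score decreases by 1.6766 points
- This is a linear approximation: the same per-unit change is assumed across the whole observed x range

The intercept β₀ = 78.1833 is the predicted satisfaction score when wait time = 0; since the smallest observed x is 1.29, this is an extrapolation and mainly anchors the line.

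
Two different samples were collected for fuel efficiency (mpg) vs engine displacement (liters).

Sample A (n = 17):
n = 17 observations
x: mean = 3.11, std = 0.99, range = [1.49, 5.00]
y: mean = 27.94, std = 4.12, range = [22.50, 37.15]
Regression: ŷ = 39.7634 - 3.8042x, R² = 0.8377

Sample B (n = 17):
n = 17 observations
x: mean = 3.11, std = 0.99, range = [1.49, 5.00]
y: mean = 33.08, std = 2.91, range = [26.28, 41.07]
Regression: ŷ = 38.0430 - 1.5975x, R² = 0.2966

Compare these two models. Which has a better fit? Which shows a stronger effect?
Model A has the better fit (R² = 0.8377 vs 0.2966). Model A shows the stronger effect (|β₁| = 3.8042 vs 1.5975).

Model Comparison:

Goodness of fit (R²):
- Model A: R² = 0.8377 → 83.77% of variance in fuel efficiency explained
- Model B: R² = 0.2966 → 29.66% of variance in fuel efficiency explained
- 0.8377 > 0.2966 → Model A has the better fit

Which has the larger per-liter effect? (|β₁|)
- Model A: β₁ = -3.8042 → predicted fuel efficiency falls 3.8042 mpg per additional liter of engine displacement
- Model B: β₁ = -1.5975 → predicted fuel efficiency falls 1.5975 mpg per additional liter of engine displacement
- |-3.8042| > |-1.5975| → Model A shows the stronger marginal effect

Notes:
- A steeper slope doesn't make a better model if the scatter around the line is large.
- R² measures how tightly points cluster around the line; β₁ measures how steep the line is — they answer different questions.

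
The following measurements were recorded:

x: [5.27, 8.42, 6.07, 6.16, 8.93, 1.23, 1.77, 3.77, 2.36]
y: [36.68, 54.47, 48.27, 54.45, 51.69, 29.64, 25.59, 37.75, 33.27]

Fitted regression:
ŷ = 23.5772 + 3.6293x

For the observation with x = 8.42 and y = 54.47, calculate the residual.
Residual = 0.3341

The residual is the difference between the actual value and the predicted value:

Residual = y - ŷ

Step 1: Calculate predicted value
ŷ = 23.5772 + 3.6293 × 8.42
ŷ = 54.1359

Step 2: Calculate residual
Residual = 54.47 - 54.1359
Residual = 0.3341

Sign check: y > ŷ, so the point is above the line and the fit underestimates here.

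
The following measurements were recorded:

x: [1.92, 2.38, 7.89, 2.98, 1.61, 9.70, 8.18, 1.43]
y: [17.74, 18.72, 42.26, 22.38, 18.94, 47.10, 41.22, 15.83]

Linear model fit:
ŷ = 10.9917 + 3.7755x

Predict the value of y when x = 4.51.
ŷ = 28.0192

x = 4.51 lies inside the observed range [1.43, 9.70], so the fitted equation applies directly:

ŷ = 10.9917 + 3.7755 × 4.51
ŷ = 10.9917 + 17.0275
ŷ = 28.0192

This is a point prediction; actual observations scatter around it by roughly the residual standard deviation.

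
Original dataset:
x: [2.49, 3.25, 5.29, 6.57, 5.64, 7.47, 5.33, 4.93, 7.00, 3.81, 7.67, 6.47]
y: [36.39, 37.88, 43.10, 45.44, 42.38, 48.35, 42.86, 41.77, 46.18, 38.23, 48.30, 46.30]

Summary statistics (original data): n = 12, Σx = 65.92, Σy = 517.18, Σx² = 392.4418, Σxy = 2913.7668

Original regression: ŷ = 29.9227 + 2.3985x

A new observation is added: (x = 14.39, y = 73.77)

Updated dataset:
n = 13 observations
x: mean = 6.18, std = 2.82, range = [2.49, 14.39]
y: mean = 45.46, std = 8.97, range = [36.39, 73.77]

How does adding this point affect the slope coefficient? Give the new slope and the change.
The slope changes from 2.3985 to 3.1399 (change of +0.7414, or +30.9%).

x = 14.39 lies well outside the original x-range [2.49, 7.67] (x̄ ≈ 5.49), so this observation has high leverage and can move the slope substantially.

Step 1: Update the sums with the new point (n goes from 12 to 13)
Σx  = 65.92 + 14.39 = 80.31
Σy  = 517.18 + 73.77 = 590.95
Σx² = 392.4418 + 14.39² = 392.4418 + 207.0721 = 599.5139
Σxy = 2913.7668 + 14.39×73.77 = 2913.7668 + 1061.5503 = 3975.3171

Step 2: Recompute the slope with b₁ = (nΣxy − ΣxΣy) / (nΣx² − (Σx)²)
Numerator   = 13×3975.3171 − 80.31×590.95 = 51679.1223 − 47459.1945 = 4219.9278
Denominator = 13×599.5139 − 80.31² = 7793.6807 − 6449.6961 = 1343.9846
b₁(new) = 4219.9278 / 1343.9846 = 3.1399

(Same formula on the original sums: (12×2913.7668 − 65.92×517.18) / (12×392.4418 − 65.92²) = 872.6960 / 363.8552 = 2.3985, matching the given fit.)

Step 3: Change in slope
Δβ₁ = 3.1399 − 2.3985 = +0.7414
Relative change = +0.7414 / 2.3985 × 100% = +30.9%
→ the slope increases when the point is added.

A high-leverage point only changes the slope if it is off the original line; here y = 73.77 is above the original trend, so the slope increases.
In practice: refit with and without it and report both if conclusions differ; investigate whether it comes from the same population as the rest of the sample.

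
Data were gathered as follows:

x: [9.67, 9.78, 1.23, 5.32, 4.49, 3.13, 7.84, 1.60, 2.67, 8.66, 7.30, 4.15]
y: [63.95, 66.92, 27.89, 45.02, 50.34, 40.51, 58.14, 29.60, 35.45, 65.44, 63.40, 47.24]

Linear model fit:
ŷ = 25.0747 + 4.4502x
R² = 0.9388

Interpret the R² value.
The model explains 93.88% of the variance in y (R² = 0.9388), leaving 6.12% unexplained; the fit is strong.

R² (coefficient of determination) measures the proportion of variance in y explained by the regression model.

Here R² = 0.9388:
- Explained: 93.88% of the variation in y
- Unexplained (residual): 100% − 93.88% = 6.12%
- Rule of thumb (below 0.3 weak; 0.3 to below 0.7 moderate; 0.7 and above strong) → strong

Note: R² says nothing about causation, and a high R² does not by itself mean the linear form is appropriate — check the residuals.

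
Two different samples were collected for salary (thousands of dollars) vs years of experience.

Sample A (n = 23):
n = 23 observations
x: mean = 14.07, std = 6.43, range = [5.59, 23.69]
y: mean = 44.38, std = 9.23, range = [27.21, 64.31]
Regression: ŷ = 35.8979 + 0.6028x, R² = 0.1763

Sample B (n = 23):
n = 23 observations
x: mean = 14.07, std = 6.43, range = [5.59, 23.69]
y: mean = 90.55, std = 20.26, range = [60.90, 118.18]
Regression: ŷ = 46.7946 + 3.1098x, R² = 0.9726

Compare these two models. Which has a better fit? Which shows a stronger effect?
Model B has the better fit (R² = 0.9726 vs 0.1763). Model B shows the stronger effect (|β₁| = 3.1098 vs 0.6028).

Model Comparison:

Fit — compare R²:
- Model A: R² = 0.1763 → 17.63% of variance in salary explained
- Model B: R² = 0.9726 → 97.26% of variance in salary explained
- 0.9726 > 0.1763 → Model B has the better fit

Effect size (slope magnitude):
- Model A: β₁ = 0.6028 → predicted salary rises 0.6028 thousand dollars per additional year of experience
- Model B: β₁ = 3.1098 → predicted salary rises 3.1098 thousand dollars per additional year of experience
- |0.6028| < |3.1098| → Model B shows the stronger marginal effect

Notes:
- The two samples could reflect different populations, time periods, or measurement quality.
- A steeper slope doesn't make a better model if the scatter around the line is large.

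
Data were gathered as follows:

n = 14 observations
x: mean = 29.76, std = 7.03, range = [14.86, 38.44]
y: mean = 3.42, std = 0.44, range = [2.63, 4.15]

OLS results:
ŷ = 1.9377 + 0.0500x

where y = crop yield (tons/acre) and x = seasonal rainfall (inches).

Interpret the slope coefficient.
For each additional inch of rainfall, predicted crop yield increases by approximately 0.0500 tons/acre.

The slope coefficient β₁ = 0.0500 represents the marginal effect of rainfall on crop yield.

Interpretation:
- Rainfall up by 1 inch → predicted crop yield increases by 0.0500 tons/acre
- The effect is assumed constant over the observed range of x (linearity)
- The sign (+) gives the direction; the magnitude 0.0500 gives the size of the effect per inch

The intercept β₀ = 1.9377 is the predicted crop yield when rainfall = 0; since the smallest observed x is 14.86, this is an extrapolation and mainly anchors the line.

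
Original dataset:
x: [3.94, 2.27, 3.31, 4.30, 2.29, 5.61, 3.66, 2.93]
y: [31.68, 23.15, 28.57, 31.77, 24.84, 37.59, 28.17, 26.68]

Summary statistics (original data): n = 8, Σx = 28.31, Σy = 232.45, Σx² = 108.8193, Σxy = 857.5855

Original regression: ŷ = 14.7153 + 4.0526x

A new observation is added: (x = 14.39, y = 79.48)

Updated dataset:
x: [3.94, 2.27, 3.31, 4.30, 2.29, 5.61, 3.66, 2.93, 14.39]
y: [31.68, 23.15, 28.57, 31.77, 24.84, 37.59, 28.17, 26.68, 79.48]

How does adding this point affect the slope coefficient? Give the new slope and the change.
New slope β₁ = 4.6015 versus 4.0526 before: a change of +0.5489 (+13.5%).

The new point has HIGH LEVERAGE: x = 14.39 is far from the original mean x̄ = 28.31/8 ≈ 3.54 (original range [2.27, 5.61]).

Step 1: Update the sums with the new point (n goes from 8 to 9)
Σx  = 28.31 + 14.39 = 42.70
Σy  = 232.45 + 79.48 = 311.93
Σx² = 108.8193 + 14.39² = 108.8193 + 207.0721 = 315.8914
Σxy = 857.5855 + 14.39×79.48 = 857.5855 + 1143.7172 = 2001.3027

Step 2: Recompute the slope with b₁ = (nΣxy − ΣxΣy) / (nΣx² − (Σx)²)
Numerator   = 9×2001.3027 − 42.70×311.93 = 18011.7243 − 13319.4110 = 4692.3133
Denominator = 9×315.8914 − 42.70² = 2843.0226 − 1823.2900 = 1019.7326
b₁(new) = 4692.3133 / 1019.7326 = 4.6015

(Same formula on the original sums: (8×857.5855 − 28.31×232.45) / (8×108.8193 − 28.31²) = 280.0245 / 69.0983 = 4.0526, matching the given fit.)

Step 3: Change in slope
Δβ₁ = 4.6015 − 4.0526 = +0.5489
Relative change = +0.5489 / 4.0526 × 100% = +13.5%
→ the slope increases when the point is added.

A high-leverage point only changes the slope if it is off the original line; here y = 79.48 is above the original trend, so the slope increases.
In practice: check such a point for data-entry or measurement error.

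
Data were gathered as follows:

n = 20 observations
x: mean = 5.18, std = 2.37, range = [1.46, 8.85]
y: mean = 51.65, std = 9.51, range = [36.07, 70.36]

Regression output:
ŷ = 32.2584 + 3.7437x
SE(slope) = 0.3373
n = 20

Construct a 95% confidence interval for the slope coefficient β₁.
The 95% CI for β₁ is (3.0351, 4.4523)

Confidence interval for the slope:

The 95% CI for β₁ is: β̂₁ ± t*(α/2, n-2) × SE(β̂₁)

Step 1: Find critical t-value
- Confidence level = 0.95
- Degrees of freedom = n - 2 = 20 - 2 = 18
- t*(α/2, 18) = 2.1009

Step 2: Calculate margin of error
Margin = 2.1009 × 0.3373 = 0.7086

Step 3: Construct interval
CI = 3.7437 ± 0.7086
CI = (3.0351, 4.4523)

Interpretation: intervals built this way capture the true β₁ in 95% of repeated samples; here the plausible range for the per-unit effect of x on y is 3.0351 to 4.4523.
Both endpoints are positive, so the data support a genuinely positive slope at this confidence level.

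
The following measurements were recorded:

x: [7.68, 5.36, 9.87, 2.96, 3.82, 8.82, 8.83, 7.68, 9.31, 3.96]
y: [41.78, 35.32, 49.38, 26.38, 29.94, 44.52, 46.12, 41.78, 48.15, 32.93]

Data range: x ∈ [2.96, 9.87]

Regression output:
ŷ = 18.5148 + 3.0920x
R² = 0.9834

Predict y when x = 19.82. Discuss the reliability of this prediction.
ŷ = 79.7982 (extrapolation — x = 19.82 lies outside [2.96, 9.87], so reliability is low).

Prediction calculation:
ŷ = 18.5148 + 3.0920 × 19.82
ŷ = 79.7982

Reliability:
- Data range: x ∈ [2.96, 9.87]
- Prediction point: x = 19.82 is 9.95 units above the observed range → this is EXTRAPOLATION, not interpolation

Why that matters here:
- R² describes fit only over the sampled x values; it says nothing about behaviour beyond them
- The linear relationship may not hold outside the observed range

The R² = 0.9834 only validates the fit within [2.96, 9.87]; treat ŷ = 79.7982 with caution.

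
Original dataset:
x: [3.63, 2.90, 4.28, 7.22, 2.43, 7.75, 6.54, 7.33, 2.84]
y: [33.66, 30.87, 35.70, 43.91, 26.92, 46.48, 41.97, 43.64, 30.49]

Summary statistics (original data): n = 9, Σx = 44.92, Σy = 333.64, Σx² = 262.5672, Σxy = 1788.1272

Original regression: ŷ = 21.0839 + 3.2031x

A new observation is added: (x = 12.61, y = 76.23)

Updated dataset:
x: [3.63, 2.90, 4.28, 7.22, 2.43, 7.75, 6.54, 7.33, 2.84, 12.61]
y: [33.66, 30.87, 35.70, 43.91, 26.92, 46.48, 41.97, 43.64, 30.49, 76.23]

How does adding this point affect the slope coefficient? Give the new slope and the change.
Adding the point moves β₁ from 3.2031 to 4.3197, i.e. it increases by 1.1166 (+34.9%).

x = 12.61 lies well outside the original x-range [2.43, 7.75] (x̄ ≈ 4.99), so this observation has high leverage and can move the slope substantially.

Step 1: Update the sums with the new point (n goes from 9 to 10)
Σx  = 44.92 + 12.61 = 57.53
Σy  = 333.64 + 76.23 = 409.87
Σx² = 262.5672 + 12.61² = 262.5672 + 159.0121 = 421.5793
Σxy = 1788.1272 + 12.61×76.23 = 1788.1272 + 961.2603 = 2749.3875

Step 2: Recompute the slope with b₁ = (nΣxy − ΣxΣy) / (nΣx² − (Σx)²)
Numerator   = 10×2749.3875 − 57.53×409.87 = 27493.8750 − 23579.8211 = 3914.0539
Denominator = 10×421.5793 − 57.53² = 4215.7930 − 3309.7009 = 906.0921
b₁(new) = 3914.0539 / 906.0921 = 4.3197

(Same formula on the original sums: (9×1788.1272 − 44.92×333.64) / (9×262.5672 − 44.92²) = 1106.0360 / 345.2984 = 3.2031, matching the given fit.)

Step 3: Change in slope
Δβ₁ = 4.3197 − 3.2031 = +1.1166
Relative change = +1.1166 / 3.2031 × 100% = +34.9%
→ the slope increases when the point is added.

Because the point sits above the extension of the original line at a high-leverage x, it tilts the fit up.
In practice: refit with and without it and report both if conclusions differ; investigate whether it comes from the same population as the rest of the sample.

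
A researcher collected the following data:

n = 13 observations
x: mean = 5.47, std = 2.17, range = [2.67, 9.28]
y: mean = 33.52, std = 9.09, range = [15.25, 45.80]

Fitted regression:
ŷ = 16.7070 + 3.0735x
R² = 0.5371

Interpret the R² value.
About 53.71% of the variability in y is accounted for by the regression on x (R² = 0.5371) — a moderate linear fit.

R² (coefficient of determination) measures the proportion of variance in y explained by the regression model.

Here R² = 0.5371:
- Explained: 53.71% of the variation in y
- Unexplained (residual): 100% − 53.71% = 46.29%
- Rule of thumb (below 0.3 weak; 0.3 to below 0.7 moderate; 0.7 and above strong) → moderate

Calculation: R² = 1 − (SS_res / SS_tot), where SS_res is the sum of squared residuals and SS_tot the total sum of squares.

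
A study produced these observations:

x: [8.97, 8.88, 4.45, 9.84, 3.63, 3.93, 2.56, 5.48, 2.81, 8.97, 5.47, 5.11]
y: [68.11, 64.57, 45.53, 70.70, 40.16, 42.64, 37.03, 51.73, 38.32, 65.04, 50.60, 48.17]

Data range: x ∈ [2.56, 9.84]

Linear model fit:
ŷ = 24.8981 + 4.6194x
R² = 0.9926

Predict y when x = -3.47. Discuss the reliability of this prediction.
ŷ = 8.8688, but this is extrapolation (below the data range [2.56, 9.84]) and may be unreliable.

Prediction calculation:
ŷ = 24.8981 + 4.6194 × (-3.47)
ŷ = 8.8688

Reliability:
- Data range: x ∈ [2.56, 9.84]
- Prediction point: x = -3.47 is 6.03 units below the observed range → this is EXTRAPOLATION, not interpolation

Why that matters here:
- The linear relationship may not hold outside the observed range
- R² describes fit only over the sampled x values; it says nothing about behaviour beyond them

Report the number if required, but flag clearly that it is an extrapolation.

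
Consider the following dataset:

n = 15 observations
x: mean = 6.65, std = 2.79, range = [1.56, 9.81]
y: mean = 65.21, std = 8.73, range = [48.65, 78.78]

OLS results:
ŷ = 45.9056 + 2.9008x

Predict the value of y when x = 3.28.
ŷ = 55.4202

x = 3.28 lies inside the observed range [1.56, 9.81], so the fitted equation applies directly:

ŷ = 45.9056 + 2.9008 × 3.28
ŷ = 45.9056 + 9.5146
ŷ = 55.4202

This is a point prediction; actual observations scatter around it by roughly the residual standard deviation.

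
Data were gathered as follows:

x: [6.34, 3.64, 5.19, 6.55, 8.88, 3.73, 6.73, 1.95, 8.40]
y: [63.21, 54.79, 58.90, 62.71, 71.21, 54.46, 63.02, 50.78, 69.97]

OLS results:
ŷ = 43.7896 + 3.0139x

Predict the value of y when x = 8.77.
ŷ = 70.2215

To predict y for x = 8.77, substitute into the regression equation:

ŷ = 43.7896 + 3.0139 × 8.77
ŷ = 43.7896 + 26.4319
ŷ = 70.2215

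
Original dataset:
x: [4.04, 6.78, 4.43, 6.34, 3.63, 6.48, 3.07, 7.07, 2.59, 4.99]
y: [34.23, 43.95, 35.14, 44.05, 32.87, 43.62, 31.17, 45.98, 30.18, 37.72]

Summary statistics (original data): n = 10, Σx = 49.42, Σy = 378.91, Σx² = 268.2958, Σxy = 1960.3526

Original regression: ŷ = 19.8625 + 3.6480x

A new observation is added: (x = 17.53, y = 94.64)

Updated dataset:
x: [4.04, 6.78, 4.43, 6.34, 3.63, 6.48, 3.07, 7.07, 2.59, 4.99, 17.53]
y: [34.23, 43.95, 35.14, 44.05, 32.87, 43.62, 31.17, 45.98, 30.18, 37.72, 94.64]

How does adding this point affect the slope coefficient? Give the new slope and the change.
New slope β₁ = 4.3851 versus 3.6480 before: a change of +0.7371 (+20.2%).

The new point has HIGH LEVERAGE: x = 17.53 is far from the original mean x̄ = 49.42/10 ≈ 4.94 (original range [2.59, 7.07]).

Step 1: Update the sums with the new point (n goes from 10 to 11)
Σx  = 49.42 + 17.53 = 66.95
Σy  = 378.91 + 94.64 = 473.55
Σx² = 268.2958 + 17.53² = 268.2958 + 307.3009 = 575.5967
Σxy = 1960.3526 + 17.53×94.64 = 1960.3526 + 1659.0392 = 3619.3918

Step 2: Recompute the slope with b₁ = (nΣxy − ΣxΣy) / (nΣx² − (Σx)²)
Numerator   = 11×3619.3918 − 66.95×473.55 = 39813.3098 − 31704.1725 = 8109.1373
Denominator = 11×575.5967 − 66.95² = 6331.5637 − 4482.3025 = 1849.2612
b₁(new) = 8109.1373 / 1849.2612 = 4.3851

(Same formula on the original sums: (10×1960.3526 − 49.42×378.91) / (10×268.2958 − 49.42²) = 877.7938 / 240.6216 = 3.6480, matching the given fit.)

Step 3: Change in slope
Δβ₁ = 4.3851 − 3.6480 = +0.7371
Relative change = +0.7371 / 3.6480 × 100% = +20.2%
→ the slope increases when the point is added.

Because the point sits above the extension of the original line at a high-leverage x, it tilts the fit up.
In practice: examine leverage (hᵢ) and Cook's distance rather than deleting it automatically.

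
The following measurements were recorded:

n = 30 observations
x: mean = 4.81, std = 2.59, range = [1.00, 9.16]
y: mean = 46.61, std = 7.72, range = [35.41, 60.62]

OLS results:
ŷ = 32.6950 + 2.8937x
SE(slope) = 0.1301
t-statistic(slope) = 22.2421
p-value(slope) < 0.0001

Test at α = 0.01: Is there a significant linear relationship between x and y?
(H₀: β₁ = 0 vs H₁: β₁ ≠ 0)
Reject H₀: p-value < 0.0001 < α = 0.01. The linear relationship is significant at the 1% level.

Hypothesis test for the slope coefficient:

H₀: β₁ = 0 (no linear relationship)
H₁: β₁ ≠ 0 (linear relationship exists)

Test statistic: t = β̂₁ / SE(β̂₁) = 2.8937 / 0.1301 = 22.2421

With df = 28, the two-sided p-value for |t| = 22.2421 is <0.0001.

Decision rule: reject H₀ if p-value < α.
p-value < 0.0001 < α = 0.01 → reject H₀.

At α = 0.01 the data do provide convincing evidence of a nonzero slope.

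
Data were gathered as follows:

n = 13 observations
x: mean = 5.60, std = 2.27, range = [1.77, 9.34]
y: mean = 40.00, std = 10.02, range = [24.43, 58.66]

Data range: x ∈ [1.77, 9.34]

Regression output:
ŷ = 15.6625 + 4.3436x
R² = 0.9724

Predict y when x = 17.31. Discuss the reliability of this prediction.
ŷ = 90.8502, but this is extrapolation (above the data range [1.77, 9.34]) and may be unreliable.

Prediction calculation:
ŷ = 15.6625 + 4.3436 × 17.31
ŷ = 90.8502

Reliability:
- Data range: x ∈ [1.77, 9.34]
- Prediction point: x = 17.31 is 7.97 units above the observed range → this is EXTRAPOLATION, not interpolation

Why that matters here:
- R² describes fit only over the sampled x values; it says nothing about behaviour beyond them
- The standard error of prediction grows with (x − x̄)², and x = 17.31 is far from x̄ = 5.60

Report the number if required, but flag clearly that it is an extrapolation.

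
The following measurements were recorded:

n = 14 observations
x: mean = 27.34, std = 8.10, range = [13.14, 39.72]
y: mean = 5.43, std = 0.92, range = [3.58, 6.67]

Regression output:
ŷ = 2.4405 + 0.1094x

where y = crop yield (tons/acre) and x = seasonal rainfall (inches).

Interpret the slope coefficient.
For each additional inch of rainfall, predicted crop yield increases by approximately 0.1094 tons/acre.

β₁ = 0.1094 is the change in predicted crop yield (tons/acre) per additional inch of rainfall.

Interpretation:
- Rainfall up by 1 inch → predicted crop yield increases by 0.1094 tons/acre
- This is a linear approximation: the same per-unit change is assumed across the whole observed x range
- The sign (+) gives the direction; the magnitude 0.1094 gives the size of the effect per inch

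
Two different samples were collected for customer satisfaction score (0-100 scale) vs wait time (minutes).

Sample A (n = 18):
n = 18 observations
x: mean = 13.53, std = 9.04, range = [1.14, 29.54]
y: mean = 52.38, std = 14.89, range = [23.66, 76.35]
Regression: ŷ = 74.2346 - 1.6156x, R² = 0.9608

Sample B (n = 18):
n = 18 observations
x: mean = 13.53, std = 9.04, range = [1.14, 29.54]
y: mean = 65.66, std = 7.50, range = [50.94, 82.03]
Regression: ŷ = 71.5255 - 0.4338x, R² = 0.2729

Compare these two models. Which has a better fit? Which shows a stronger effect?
Model A has the better fit (R² = 0.9608 vs 0.2729). Model A shows the stronger effect (|β₁| = 1.6156 vs 0.4338).

Model Comparison:

Fit — compare R²:
- Model A: R² = 0.9608 → 96.08% of variance in satisfaction score explained
- Model B: R² = 0.2729 → 27.29% of variance in satisfaction score explained
- 0.9608 > 0.2729 → Model A has the better fit

Strength of effect — compare |β₁|:
- Model A: β₁ = -1.6156 → predicted satisfaction score falls 1.6156 points per additional minute of wait time
- Model B: β₁ = -0.4338 → predicted satisfaction score falls 0.4338 points per additional minute of wait time
- |-1.6156| > |-0.4338| → Model A shows the stronger marginal effect

Notes:
- R² measures how tightly points cluster around the line; β₁ measures how steep the line is — they answer different questions.
- A steeper slope doesn't make a better model if the scatter around the line is large.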